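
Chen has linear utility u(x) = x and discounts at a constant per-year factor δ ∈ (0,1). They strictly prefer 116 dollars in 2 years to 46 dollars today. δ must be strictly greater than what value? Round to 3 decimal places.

The preference means 46 < δ^2·116.
Hence δ^2 > 46/116 = 0.39655, and x ↦ x^(1/2) is increasing on (0,∞).
δ > 0.39655^(1/2) = 0.630.

δ > 0.630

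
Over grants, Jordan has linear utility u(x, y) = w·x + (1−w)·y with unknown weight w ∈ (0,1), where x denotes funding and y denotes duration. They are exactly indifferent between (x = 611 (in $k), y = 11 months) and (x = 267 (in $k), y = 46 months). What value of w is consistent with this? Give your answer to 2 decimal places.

w = 0.09

Equating utilities: w·611 + (1−w)·11 = w·267 + (1−w)·46.
Rearranging, 344·w − 35·(1−w) = 0.
The marginal rate of substitution is 35/344, so w = 35/(344+35) = 0.09.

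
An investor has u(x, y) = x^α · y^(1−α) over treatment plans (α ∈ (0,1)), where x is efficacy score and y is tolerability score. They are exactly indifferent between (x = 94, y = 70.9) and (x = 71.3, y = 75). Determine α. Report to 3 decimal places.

α ≈ 0.169

Indifference: 94^α · 70.9^(1−α) = 71.3^α · 75^(1−α).
(94/71.3)^α = (75/70.9)^(1−α); take logs: α·ln(94/71.3) = (1−α)·ln(75/70.9), i.e. α·0.276398 = (1−α)·0.056218.
So α/(1−α) = (0.056218)/(0.276398) = 0.203395, and α = 0.203395/1.203395 ≈ 0.169.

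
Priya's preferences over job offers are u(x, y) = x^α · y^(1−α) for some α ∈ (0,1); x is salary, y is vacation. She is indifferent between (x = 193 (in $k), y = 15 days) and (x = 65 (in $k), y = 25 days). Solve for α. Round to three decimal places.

α ≈ 0.319

Set the two utilities equal: 193^α·15^(1−α) = 65^α·25^(1−α).
Rearrange to (193/65)^α = (25/15)^(1−α) and take logs: α·1.088303 = (1−α)·0.510826.
With A = 1.088303 and B = 0.510826: α·A = (1−α)·B, so α = B/(A+B) = 0.510826/1.599129 ≈ 0.319.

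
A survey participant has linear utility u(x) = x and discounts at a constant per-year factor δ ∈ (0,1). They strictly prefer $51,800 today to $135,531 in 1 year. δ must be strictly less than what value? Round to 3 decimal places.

Comparing present values: 51800 > δ·135531.
Dividing through by 135531 gives δ < 0.38220.

δ < 0.382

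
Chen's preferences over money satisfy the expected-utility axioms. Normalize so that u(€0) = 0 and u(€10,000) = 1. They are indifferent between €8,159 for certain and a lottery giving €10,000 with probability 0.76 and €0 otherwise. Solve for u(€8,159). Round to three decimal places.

0.760

u(€8,159) equals the lottery's expected utility: 0.76·1 + 0.24·0 = 0.76.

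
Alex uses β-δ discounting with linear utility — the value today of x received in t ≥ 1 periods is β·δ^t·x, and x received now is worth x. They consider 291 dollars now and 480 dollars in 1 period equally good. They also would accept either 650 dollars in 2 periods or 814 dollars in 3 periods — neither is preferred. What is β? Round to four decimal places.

β ≈ 0.7592

Both payoffs in the second observation are in the future, so β drops out: δ^2·650 = δ^3·814 ⇒ δ = 650/814 = 0.79853.
Now use the now-vs-future pair: 291 = β·δ·480 gives β = 291/(0.79853·480) ≈ 0.7592.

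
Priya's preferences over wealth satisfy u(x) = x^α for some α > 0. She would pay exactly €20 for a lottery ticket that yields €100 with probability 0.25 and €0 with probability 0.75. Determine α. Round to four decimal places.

Since u(0) = 0, the lottery's EU is 0.25·100^α.
Equating: 20^α = 0.25·100^α, i.e. 0.2000^α = 0.25.
Taking logs: α·ln(20/100) = ln(0.25), so α = -1.3862944 / -1.6094379 ≈ 0.8614.

α ≈ 0.8614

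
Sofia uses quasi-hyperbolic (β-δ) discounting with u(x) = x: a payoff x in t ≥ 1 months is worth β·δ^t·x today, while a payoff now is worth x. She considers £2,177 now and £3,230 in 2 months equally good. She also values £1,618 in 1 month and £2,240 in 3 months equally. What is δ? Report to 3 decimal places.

δ ≈ 0.850

Both payoffs in the second observation are in the future, so β drops out: δ^1·1618 = δ^3·2240 ⇒ δ^2 = 1618/2240 = 0.72232, so δ = 0.84989.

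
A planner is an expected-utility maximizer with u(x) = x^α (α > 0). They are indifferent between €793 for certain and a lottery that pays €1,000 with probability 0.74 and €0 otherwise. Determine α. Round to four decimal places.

Since u(0) = 0, the lottery's EU is 0.74·1000^α.
Indifference: 793^α = 0.74·1000^α, so (793/1000)^α = 0.74.
Take logs: α = ln 0.74 / ln(793/1000) ≈ 1.298247.

α ≈ 1.2982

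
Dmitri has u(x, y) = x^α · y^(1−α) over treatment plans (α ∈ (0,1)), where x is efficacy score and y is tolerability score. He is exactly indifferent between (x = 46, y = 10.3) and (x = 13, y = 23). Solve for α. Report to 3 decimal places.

α ≈ 0.389

Indifference: 46^α · 10.3^(1−α) = 13^α · 23^(1−α).
(46/13)^α = (23/10.3)^(1−α); take logs: α·ln(46/13) = (1−α)·ln(23/10.3), i.e. α·1.263692 = (1−α)·0.803350.
With A = 1.263692 and B = 0.803350: α·A = (1−α)·B, so α = B/(A+B) = 0.803350/2.067042 ≈ 0.389.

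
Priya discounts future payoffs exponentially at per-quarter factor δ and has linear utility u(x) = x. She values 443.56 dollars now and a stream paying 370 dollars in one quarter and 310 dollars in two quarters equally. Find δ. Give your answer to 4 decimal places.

δ ≈ 0.7400

The stream is worth 370δ + 310δ² today, so 370δ + 310δ² = 443.56.
So 310δ² + 370δ − 443.56 = 0.
The positive root is δ = [−370 + √(370² + 4·310·443.56)] / (2·310) = (−370 + 828.803)/620 ≈ 0.7400.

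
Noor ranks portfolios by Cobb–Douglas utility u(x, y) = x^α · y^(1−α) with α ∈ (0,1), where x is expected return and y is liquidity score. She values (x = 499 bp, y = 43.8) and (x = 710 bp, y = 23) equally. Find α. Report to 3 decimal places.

Indifference: 499^α · 43.8^(1−α) = 710^α · 23^(1−α).
Rearrange to (499/710)^α = (23/43.8)^(1−α) and take logs: α·-0.352659 = (1−α)·-0.644140.
Thus α·(-0.996799) = -0.644140, so α = -0.644140/-0.996799 ≈ 0.646.

α ≈ 0.646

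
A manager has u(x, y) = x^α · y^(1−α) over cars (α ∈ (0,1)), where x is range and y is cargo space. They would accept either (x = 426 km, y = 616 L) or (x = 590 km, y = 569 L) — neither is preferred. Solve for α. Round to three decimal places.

α ≈ 0.196

Indifference: 426^α · 616^(1−α) = 590^α · 569^(1−α).
Taking logs: α·ln 426 + (1−α)·ln 616 = α·ln 590 + (1−α)·ln 569, i.e. α·-0.325683 = (1−α)·-0.079367.
So α/(1−α) = (-0.079367)/(-0.325683) = 0.243694, and α = 0.243694/1.243694 ≈ 0.196.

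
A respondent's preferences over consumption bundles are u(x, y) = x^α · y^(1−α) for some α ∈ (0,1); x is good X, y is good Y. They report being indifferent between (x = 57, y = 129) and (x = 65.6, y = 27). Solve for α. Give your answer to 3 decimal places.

α ≈ 0.918

Indifference: 57^α · 129^(1−α) = 65.6^α · 27^(1−α).
(57/65.6)^α = (27/129)^(1−α); take logs: α·ln(57/65.6) = (1−α)·ln(27/129), i.e. α·-0.140524 = (1−α)·-1.563976.
Thus α·(-1.704500) = -1.563976, so α = -1.563976/-1.704500 ≈ 0.918.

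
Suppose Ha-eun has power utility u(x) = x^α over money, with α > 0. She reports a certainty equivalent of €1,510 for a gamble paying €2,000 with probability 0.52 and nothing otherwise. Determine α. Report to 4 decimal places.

α ≈ 2.3268

The lottery's expected utility is 0.52·u(2000) + 0.48·u(0) = 0.52·2000^α (since u(0) = 0 for α > 0).
Indifference: 1510^α = 0.52·2000^α, so (1510/2000)^α = 0.52.
α = ln(0.52) / ln(1510/2000) = -0.6539265/-0.2810375 ≈ 2.3268.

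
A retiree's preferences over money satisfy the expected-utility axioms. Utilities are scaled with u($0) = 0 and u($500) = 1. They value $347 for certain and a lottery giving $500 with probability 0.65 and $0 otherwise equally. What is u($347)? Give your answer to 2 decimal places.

0.65

By the standard-gamble method, u($347) is just the indifference probability on the best outcome: 0.65.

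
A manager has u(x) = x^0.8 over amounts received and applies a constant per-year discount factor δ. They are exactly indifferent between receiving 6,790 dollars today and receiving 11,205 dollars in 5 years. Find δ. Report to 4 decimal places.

δ ≈ 0.9230

Indifference means u(6790) = δ^5 · u(11205), so δ^5 = u(6790)/u(11205).
Since u(x) = x^0.8, δ^5 = (6790/11205)^0.8 = 0.60598^0.8 = 0.66983.
Hence δ = (0.66983)^(1/5) = 0.922982.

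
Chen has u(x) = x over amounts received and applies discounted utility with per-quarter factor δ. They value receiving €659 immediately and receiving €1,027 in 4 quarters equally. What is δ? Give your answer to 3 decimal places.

δ ≈ 0.895

The payoff in 4 quarters is discounted by δ^4, so u(659) = δ^4·u(1027) and δ^4 = u(659)/u(1027).
With u(x) = x: δ^4 = 659/1027 = 0.64167.
Taking the 4th root: δ = 0.64167^(1/4) ≈ 0.895.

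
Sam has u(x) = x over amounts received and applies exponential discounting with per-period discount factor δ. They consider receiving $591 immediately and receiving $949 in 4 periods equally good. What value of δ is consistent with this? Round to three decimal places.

The payoff in 4 periods is discounted by δ^4, so u(591) = δ^4·u(949) and δ^4 = u(591)/u(949).
With u(x) = x: δ^4 = 591/949 = 0.62276.
Taking the 4th root: δ = 0.62276^(1/4) ≈ 0.888.

δ ≈ 0.888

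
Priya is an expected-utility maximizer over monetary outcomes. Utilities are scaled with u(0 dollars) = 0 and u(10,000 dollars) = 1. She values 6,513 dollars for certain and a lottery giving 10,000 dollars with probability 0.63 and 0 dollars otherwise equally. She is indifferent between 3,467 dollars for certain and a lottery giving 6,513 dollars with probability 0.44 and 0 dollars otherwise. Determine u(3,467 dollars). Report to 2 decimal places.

From the first indifference, u(6,513 dollars) = 0.63·u(10,000 dollars) + 0.37·u(0 dollars) = 0.63·1 + 0.37·0 = 0.63.
Then u(3,467 dollars) = 0.44·u(6,513 dollars) + 0.56·u(0 dollars) = 0.44·0.63 + 0.56·0.00 = 0.2772.

0.28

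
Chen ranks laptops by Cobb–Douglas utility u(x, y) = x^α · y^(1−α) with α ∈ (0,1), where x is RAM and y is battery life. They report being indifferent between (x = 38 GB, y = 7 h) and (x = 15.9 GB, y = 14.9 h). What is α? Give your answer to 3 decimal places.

α ≈ 0.464

Indifference: 38^α · 7^(1−α) = 15.9^α · 14.9^(1−α).
Rearrange to (38/15.9)^α = (14.9/7)^(1−α) and take logs: α·0.871267 = (1−α)·0.755451.
So α/(1−α) = (0.755451)/(0.871267) = 0.867072, and α = 0.867072/1.867072 ≈ 0.464.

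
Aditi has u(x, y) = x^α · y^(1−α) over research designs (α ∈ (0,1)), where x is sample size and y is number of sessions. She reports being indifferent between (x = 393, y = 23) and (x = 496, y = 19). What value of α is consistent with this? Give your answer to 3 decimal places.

Set the two utilities equal: 393^α·23^(1−α) = 496^α·19^(1−α).
(393/496)^α = (19/23)^(1−α); take logs: α·ln(393/496) = (1−α)·ln(19/23), i.e. α·-0.232766 = (1−α)·-0.191055.
Thus α·(-0.423821) = -0.191055, so α = -0.191055/-0.423821 ≈ 0.451.

α ≈ 0.451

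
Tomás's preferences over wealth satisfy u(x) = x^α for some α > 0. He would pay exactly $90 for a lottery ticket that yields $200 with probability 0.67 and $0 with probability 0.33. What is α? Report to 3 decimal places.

The lottery's expected utility is 0.67·u(200) + 0.33·u(0) = 0.67·200^α (since u(0) = 0 for α > 0).
Indifference: 90^α = 0.67·200^α, so (90/200)^α = 0.67.
Taking logs: α·ln(90/200) = ln(0.67), so α = -0.400478 / -0.798508 ≈ 0.502.

α ≈ 0.502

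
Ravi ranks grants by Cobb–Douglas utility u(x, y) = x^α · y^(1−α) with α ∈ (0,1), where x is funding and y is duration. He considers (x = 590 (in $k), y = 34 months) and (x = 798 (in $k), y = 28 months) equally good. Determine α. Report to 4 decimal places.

Set the two utilities equal: 590^α·34^(1−α) = 798^α·28^(1−α).
Rearrange to (590/798)^α = (28/34)^(1−α) and take logs: α·-0.3019861 = (1−α)·-0.1941560.
Thus α·(-0.4961421) = -0.1941560, so α = -0.1941560/-0.4961421 ≈ 0.3913.

α ≈ 0.3913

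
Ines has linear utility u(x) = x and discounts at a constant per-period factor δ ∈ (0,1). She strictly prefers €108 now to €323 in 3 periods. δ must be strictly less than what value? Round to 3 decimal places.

δ < 0.694

The preference means 108 > δ^3·323.
Hence δ^3 < 108/323 = 0.33437, and x ↦ x^(1/3) is increasing on (0,∞).
δ < 0.33437^(1/3) = 0.694.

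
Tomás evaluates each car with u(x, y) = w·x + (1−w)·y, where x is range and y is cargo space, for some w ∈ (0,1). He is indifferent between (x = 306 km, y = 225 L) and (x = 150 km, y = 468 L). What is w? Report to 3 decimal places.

w = 0.609

u(306,225) = u(150,468) means w·306 + (1−w)·225 = w·150 + (1−w)·468.
Rearranging, 156·w − 243·(1−w) = 0.
Hence w = 243/(156+243) = 243/399 = 0.609.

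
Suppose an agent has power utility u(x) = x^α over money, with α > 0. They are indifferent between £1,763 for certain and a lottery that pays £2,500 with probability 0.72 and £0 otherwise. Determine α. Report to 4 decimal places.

α ≈ 0.9405

EU(lottery) = 0.72·2500^α + 0.28·0 = 0.72·2500^α.
Setting u(1763) equal to that: 1763^α = 0.72·2500^α ⇒ (1763/2500)^α = 0.72.
Taking logs: α·ln(1763/2500) = ln(0.72), so α = -0.3285041 / -0.3492738 ≈ 0.9405.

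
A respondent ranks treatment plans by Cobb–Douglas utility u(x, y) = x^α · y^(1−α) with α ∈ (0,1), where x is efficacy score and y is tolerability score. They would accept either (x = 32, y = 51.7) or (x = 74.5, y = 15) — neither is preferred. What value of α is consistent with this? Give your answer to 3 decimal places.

The Cobb–Douglas utilities coincide, so 32^α·51.7^(1−α) = 74.5^α·15^(1−α).
Rearrange to (32/74.5)^α = (15/51.7)^(1−α) and take logs: α·-0.845063 = (1−α)·-1.237408.
With A = -0.845063 and B = -1.237408: α·A = (1−α)·B, so α = B/(A+B) = -1.237408/-2.082471 ≈ 0.594.

α ≈ 0.594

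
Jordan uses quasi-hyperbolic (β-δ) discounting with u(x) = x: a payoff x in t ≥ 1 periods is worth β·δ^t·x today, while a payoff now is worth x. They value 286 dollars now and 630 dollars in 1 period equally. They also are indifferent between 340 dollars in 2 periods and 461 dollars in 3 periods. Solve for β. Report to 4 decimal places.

β ≈ 0.6155

From the later pair, β·δ^2·340 = β·δ^3·461; dividing through, δ = 340/461 = 0.73753.
The first indifference: 286 = β·δ·630, so β = 286/(δ·630) = 286/(0.73753·630) ≈ 0.6155.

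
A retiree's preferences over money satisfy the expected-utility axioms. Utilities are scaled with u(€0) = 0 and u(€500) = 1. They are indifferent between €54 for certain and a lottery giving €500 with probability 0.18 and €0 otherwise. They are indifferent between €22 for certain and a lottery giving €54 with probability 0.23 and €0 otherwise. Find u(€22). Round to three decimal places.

First, u(€54) = 0.18·u(€500) + 0.82·u(€0) = 0.18.
Then u(€22) = 0.23·u(€54) + 0.77·u(€0) = 0.23·0.18 + 0.77·0.00 = 0.0414.

0.041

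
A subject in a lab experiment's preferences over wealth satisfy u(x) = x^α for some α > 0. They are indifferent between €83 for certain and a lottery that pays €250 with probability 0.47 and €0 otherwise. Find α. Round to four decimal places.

α ≈ 0.6848

The lottery's expected utility is 0.47·u(250) + 0.53·u(0) = 0.47·250^α (since u(0) = 0 for α > 0).
Setting u(83) equal to that: 83^α = 0.47·250^α ⇒ (83/250)^α = 0.47.
Taking logs: α·ln(83/250) = ln(0.47), so α = -0.7550226 / -1.1026203 ≈ 0.6848.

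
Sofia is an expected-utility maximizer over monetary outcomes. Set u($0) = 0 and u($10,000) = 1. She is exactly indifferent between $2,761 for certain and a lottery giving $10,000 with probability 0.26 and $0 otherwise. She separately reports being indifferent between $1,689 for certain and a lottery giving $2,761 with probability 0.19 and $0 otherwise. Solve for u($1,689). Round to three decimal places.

0.049

First, u($2,761) = 0.26·u($10,000) + 0.74·u($0) = 0.26.
Then u($1,689) = 0.19·u($2,761) + 0.81·u($0) = 0.19·0.26 + 0.81·0.00 = 0.0494.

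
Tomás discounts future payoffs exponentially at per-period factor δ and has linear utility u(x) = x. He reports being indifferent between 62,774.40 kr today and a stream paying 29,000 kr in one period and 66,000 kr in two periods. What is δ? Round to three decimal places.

Present value of the stream is 29000·δ + 66000·δ². Indifference gives 29000δ + 66000δ² = 62774.40.
Rearranged: 66000δ² + 29000δ − 62774.40 = 0.
δ = (−29000 + √(29000² + 4·66000·62774.40)) / (2·66000) = (−29000 + √17413441600.00) / 132000 ≈ 0.780.

δ ≈ 0.780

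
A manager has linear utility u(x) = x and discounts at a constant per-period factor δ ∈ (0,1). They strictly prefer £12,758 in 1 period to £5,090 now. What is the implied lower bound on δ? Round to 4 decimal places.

Under u(x) = x this choice says 5090 < δ·12758.
Dividing through by 12758 gives δ > 0.39897.

δ > 0.3990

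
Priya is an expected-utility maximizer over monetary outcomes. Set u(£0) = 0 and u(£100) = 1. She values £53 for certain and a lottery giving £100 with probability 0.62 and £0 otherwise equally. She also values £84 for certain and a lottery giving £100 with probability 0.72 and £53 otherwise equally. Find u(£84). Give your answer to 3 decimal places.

From the first indifference, u(£53) = 0.62·u(£100) + 0.38·u(£0) = 0.62·1 + 0.38·0 = 0.62.
Then u(£84) = 0.72·u(£100) + 0.28·u(£53) = 0.72·1.00 + 0.28·0.62 = 0.8936.

0.894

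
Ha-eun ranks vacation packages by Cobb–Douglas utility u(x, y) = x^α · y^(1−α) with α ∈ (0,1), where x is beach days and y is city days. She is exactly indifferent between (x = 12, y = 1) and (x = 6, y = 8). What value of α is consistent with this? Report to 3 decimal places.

Indifference: 12^α · 1^(1−α) = 6^α · 8^(1−α).
Rearrange to (12/6)^α = (8/1)^(1−α) and take logs: α·0.693147 = (1−α)·2.079442.
With A = 0.693147 and B = 2.079442: α·A = (1−α)·B, so α = B/(A+B) = 2.079442/2.772589 ≈ 0.750.

α ≈ 0.750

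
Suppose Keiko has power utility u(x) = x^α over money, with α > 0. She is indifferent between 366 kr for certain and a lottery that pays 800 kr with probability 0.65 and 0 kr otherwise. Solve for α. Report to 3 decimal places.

EU(lottery) = 0.65·800^α + 0.35·0 = 0.65·800^α.
Indifference: 366^α = 0.65·800^α, so (366/800)^α = 0.65.
Take logs: α = ln 0.65 / ln(366/800) ≈ 0.55089.

α ≈ 0.551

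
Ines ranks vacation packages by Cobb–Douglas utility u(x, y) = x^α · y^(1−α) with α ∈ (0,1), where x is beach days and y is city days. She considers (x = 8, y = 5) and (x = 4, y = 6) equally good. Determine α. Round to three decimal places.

Set the two utilities equal: 8^α·5^(1−α) = 4^α·6^(1−α).
(8/4)^α = (6/5)^(1−α); take logs: α·ln(8/4) = (1−α)·ln(6/5), i.e. α·0.693147 = (1−α)·0.182322.
With A = 0.693147 and B = 0.182322: α·A = (1−α)·B, so α = B/(A+B) = 0.182322/0.875469 ≈ 0.208.

α ≈ 0.208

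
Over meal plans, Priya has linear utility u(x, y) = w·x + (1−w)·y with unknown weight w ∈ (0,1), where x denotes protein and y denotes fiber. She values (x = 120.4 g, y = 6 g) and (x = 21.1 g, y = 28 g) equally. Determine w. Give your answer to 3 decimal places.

u(120.4,6) = u(21.1,28) means w·120.4 + (1−w)·6 = w·21.1 + (1−w)·28.
Rearranging, 99.3·w − 22·(1−w) = 0.
So w/(1−w) = 22/99.3 = 0.2216, giving w = 22/(99.3+22) = 0.181.

w = 0.181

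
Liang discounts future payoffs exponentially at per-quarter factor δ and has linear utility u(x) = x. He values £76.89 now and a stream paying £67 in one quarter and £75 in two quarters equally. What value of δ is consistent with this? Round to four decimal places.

δ ≈ 0.6600

Present value of the stream is 67·δ + 75·δ². Indifference gives 67δ + 75δ² = 76.89.
That is, 75δ² + 67δ − 76.89 = 0, a quadratic in δ.
The positive root is δ = [−67 + √(67² + 4·75·76.89)] / (2·75) = (−67 + 166.000)/150 ≈ 0.6600.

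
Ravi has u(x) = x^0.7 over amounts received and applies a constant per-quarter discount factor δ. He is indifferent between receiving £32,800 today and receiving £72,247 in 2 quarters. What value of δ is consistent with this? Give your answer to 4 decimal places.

δ ≈ 0.7585

Equating discounted utilities: u(32800) = δ^2·u(72247) ⇒ δ^2 = u(32800)/u(72247).
Since u(x) = x^0.7, δ^2 = (32800/72247)^0.7 = 0.45400^0.7 = 0.57536.
Taking the square root: δ = 0.57536^(1/2) ≈ 0.7585.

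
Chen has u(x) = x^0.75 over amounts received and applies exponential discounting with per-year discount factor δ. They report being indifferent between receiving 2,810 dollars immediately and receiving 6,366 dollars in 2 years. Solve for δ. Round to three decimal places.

δ ≈ 0.736

Indifference means u(2810) = δ^2 · u(6366), so δ^2 = u(2810)/u(6366).
Since u(x) = x^0.75, δ^2 = (2810/6366)^0.75 = 0.44141^0.75 = 0.54154.
So δ = 0.54154^(1/2) ≈ 0.736.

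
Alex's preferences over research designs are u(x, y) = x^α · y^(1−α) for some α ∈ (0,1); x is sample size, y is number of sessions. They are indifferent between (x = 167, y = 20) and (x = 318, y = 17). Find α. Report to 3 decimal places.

α ≈ 0.201

Indifference: 167^α · 20^(1−α) = 318^α · 17^(1−α).
(167/318)^α = (17/20)^(1−α); take logs: α·ln(167/318) = (1−α)·ln(17/20), i.e. α·-0.644058 = (1−α)·-0.162519.
Thus α·(-0.806577) = -0.162519, so α = -0.162519/-0.806577 ≈ 0.201.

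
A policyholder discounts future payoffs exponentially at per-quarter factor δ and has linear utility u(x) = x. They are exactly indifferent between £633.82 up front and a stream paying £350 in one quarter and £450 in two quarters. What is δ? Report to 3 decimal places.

δ ≈ 0.860

Present value of the stream is 350·δ + 450·δ². Indifference gives 350δ + 450δ² = 633.82.
Rearranged: 450δ² + 350δ − 633.82 = 0.
The positive root is δ = [−350 + √(350² + 4·450·633.82)] / (2·450) = (−350 + 1124.000)/900 ≈ 0.860.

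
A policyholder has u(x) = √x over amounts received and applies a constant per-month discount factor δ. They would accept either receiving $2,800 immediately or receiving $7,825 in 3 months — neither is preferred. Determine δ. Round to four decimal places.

Indifference means u(2800) = δ^3 · u(7825), so δ^3 = u(2800)/u(7825).
With u(x) = √x: δ^3 = √2800/√7825 = √(2800/7825) = 0.59819.
Taking the cube root: δ = 0.59819^(1/3) ≈ 0.8426.

δ ≈ 0.8426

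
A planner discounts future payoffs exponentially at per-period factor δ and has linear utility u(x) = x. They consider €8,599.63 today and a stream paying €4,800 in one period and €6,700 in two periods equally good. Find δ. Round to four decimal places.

δ ≈ 0.8300

The stream is worth 4800δ + 6700δ² today, so 4800δ + 6700δ² = 8599.63.
That is, 6700δ² + 4800δ − 8599.63 = 0, a quadratic in δ.
The positive root is δ = [−4800 + √(4800² + 4·6700·8599.63)] / (2·6700) = (−4800 + 15922.000)/13400 ≈ 0.8300.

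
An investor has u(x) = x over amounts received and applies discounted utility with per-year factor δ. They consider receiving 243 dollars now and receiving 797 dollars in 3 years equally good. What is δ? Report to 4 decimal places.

δ ≈ 0.6731

Indifference means u(243) = δ^3 · u(797), so δ^3 = u(243)/u(797).
With u(x) = x: δ^3 = 243/797 = 0.30489.
So δ = 0.30489^(1/3) ≈ 0.6731.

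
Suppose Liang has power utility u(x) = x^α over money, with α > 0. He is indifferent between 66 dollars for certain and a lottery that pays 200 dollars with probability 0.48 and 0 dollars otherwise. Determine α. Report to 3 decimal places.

The lottery's expected utility is 0.48·u(200) + 0.52·u(0) = 0.48·200^α (since u(0) = 0 for α > 0).
Setting u(66) equal to that: 66^α = 0.48·200^α ⇒ (66/200)^α = 0.48.
Take logs: α = ln 0.48 / ln(66/200) ≈ 0.66203.

α ≈ 0.662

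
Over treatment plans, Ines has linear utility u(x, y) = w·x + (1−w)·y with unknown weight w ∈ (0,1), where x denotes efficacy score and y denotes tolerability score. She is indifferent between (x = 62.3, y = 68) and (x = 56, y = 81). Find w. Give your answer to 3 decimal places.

u(62.3,68) = u(56,81) means w·62.3 + (1−w)·68 = w·56 + (1−w)·81.
w·(62.3−56) = (1−w)·(81−68), i.e. w·6.3 = (1−w)·13.
The marginal rate of substitution is 13/6.3, so w = 13/(6.3+13) = 0.674.

w = 0.674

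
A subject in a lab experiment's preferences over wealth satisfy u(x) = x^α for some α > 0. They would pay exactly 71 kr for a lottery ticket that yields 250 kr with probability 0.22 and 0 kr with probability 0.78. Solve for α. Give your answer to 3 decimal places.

The lottery's expected utility is 0.22·u(250) + 0.78·u(0) = 0.22·250^α (since u(0) = 0 for α > 0).
Indifference: 71^α = 0.22·250^α, so (71/250)^α = 0.22.
Take logs: α = ln 0.22 / ln(71/250) ≈ 1.20285.

α ≈ 1.203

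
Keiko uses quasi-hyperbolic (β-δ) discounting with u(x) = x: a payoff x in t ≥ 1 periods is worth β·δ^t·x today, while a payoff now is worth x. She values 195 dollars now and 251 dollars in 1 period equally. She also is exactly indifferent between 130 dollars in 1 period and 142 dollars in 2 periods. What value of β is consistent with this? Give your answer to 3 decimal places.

The second indifference involves only future payoffs, so β cancels: β·δ^1·130 = β·δ^2·142, giving δ = 130/142 = 0.91549.
Substituting δ into 195 = β·δ·251: β = 195/(229.789) ≈ 0.849.

β ≈ 0.849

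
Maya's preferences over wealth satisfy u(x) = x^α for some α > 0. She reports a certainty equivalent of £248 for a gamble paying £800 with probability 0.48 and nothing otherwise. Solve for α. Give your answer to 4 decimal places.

The lottery's expected utility is 0.48·u(800) + 0.52·u(0) = 0.48·800^α (since u(0) = 0 for α > 0).
Setting u(248) equal to that: 248^α = 0.48·800^α ⇒ (248/800)^α = 0.48.
α = ln(0.48) / ln(248/800) = -0.7339692/-1.1711830 ≈ 0.6267.

α ≈ 0.6267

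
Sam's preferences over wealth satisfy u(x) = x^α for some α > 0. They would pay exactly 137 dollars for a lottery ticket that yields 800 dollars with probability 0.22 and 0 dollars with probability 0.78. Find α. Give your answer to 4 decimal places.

Since u(0) = 0, the lottery's EU is 0.22·800^α.
Indifference: 137^α = 0.22·800^α, so (137/800)^α = 0.22.
Taking logs: α·ln(137/800) = ln(0.22), so α = -1.5141277 / -1.7646308 ≈ 0.8580.

α ≈ 0.8580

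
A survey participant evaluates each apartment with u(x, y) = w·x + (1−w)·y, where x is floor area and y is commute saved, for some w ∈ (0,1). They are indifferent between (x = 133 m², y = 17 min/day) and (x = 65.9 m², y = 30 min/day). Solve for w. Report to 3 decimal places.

w = 0.162

Equating utilities: w·133 + (1−w)·17 = w·65.9 + (1−w)·30.
w·(133−65.9) = (1−w)·(30−17), i.e. w·67.1 = (1−w)·13.
So w/(1−w) = 13/67.1 = 0.1937, giving w = 13/(67.1+13) = 0.162.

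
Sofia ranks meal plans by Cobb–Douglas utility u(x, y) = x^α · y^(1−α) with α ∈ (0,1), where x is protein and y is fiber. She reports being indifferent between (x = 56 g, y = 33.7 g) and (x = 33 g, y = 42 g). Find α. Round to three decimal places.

α ≈ 0.294

Set the two utilities equal: 56^α·33.7^(1−α) = 33^α·42^(1−α).
Rearrange to (56/33)^α = (42/33.7)^(1−α) and take logs: α·0.528844 = (1−α)·0.220172.
With A = 0.528844 and B = 0.220172: α·A = (1−α)·B, so α = B/(A+B) = 0.220172/0.749016 ≈ 0.294.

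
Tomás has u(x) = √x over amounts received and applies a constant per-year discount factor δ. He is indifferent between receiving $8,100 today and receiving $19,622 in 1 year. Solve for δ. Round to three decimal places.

δ ≈ 0.642

Equating discounted utilities: u(8100) = δ·u(19622) ⇒ δ = u(8100)/u(19622).
Since u(x) = √x, δ = √(8100/19622) = 0.64250.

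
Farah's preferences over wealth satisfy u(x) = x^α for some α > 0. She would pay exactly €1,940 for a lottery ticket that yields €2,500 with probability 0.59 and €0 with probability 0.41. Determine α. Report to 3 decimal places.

The lottery's expected utility is 0.59·u(2500) + 0.41·u(0) = 0.59·2500^α (since u(0) = 0 for α > 0).
Setting u(1940) equal to that: 1940^α = 0.59·2500^α ⇒ (1940/2500)^α = 0.59.
Take logs: α = ln 0.59 / ln(1940/2500) ≈ 2.08055.

α ≈ 2.081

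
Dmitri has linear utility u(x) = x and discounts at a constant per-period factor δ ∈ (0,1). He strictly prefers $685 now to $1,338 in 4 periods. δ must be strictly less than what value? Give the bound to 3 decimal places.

δ < 0.846

The preference means 685 > δ^4·1338.
Hence δ^4 < 685/1338 = 0.51196, and x ↦ x^(1/4) is increasing on (0,∞).
δ < 0.51196^(1/4) = 0.846.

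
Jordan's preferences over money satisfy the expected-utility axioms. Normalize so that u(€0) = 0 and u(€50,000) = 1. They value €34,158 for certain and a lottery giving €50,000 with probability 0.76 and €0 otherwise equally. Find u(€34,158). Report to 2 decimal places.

By the standard-gamble method, u(€34,158) is just the indifference probability on the best outcome: 0.76.

0.76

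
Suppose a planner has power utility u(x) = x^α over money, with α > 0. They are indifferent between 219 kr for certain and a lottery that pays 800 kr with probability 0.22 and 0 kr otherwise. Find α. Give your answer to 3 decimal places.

EU(lottery) = 0.22·800^α + 0.78·0 = 0.22·800^α.
Equating: 219^α = 0.22·800^α, i.e. 0.2737^α = 0.22.
Take logs: α = ln 0.22 / ln(219/800) ≈ 1.16872.

α ≈ 1.169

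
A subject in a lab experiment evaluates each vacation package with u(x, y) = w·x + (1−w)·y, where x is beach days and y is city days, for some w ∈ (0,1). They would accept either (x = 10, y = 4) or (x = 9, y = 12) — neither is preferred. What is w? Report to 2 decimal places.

w = 0.89

Indifference: w·10 + (1−w)·4 = w·9 + (1−w)·12.
w·(10−9) = (1−w)·(12−4), i.e. w·1 = (1−w)·8.
The marginal rate of substitution is 8/1, so w = 8/(1+8) = 0.89.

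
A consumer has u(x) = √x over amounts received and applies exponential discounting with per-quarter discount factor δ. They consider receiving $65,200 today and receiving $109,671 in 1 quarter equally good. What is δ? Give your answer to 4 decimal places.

Indifference means u(65200) = δ · u(109671), so δ = u(65200)/u(109671).
With u(x) = √x: δ = √65200/√109671 = √(65200/109671) = 0.77104.

δ ≈ 0.7710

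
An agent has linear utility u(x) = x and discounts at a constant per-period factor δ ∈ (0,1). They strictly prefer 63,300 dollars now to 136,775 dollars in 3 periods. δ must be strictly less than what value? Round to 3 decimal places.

δ < 0.774

Comparing present values: 63300 > δ^3·136775.
So δ^3 < 63300/136775 = 0.46280; taking the cube root of both positive sides preserves the inequality.
δ < 0.46280^(1/3) = 0.774.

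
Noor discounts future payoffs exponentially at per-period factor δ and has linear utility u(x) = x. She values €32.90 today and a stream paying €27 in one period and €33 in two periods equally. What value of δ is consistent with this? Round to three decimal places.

δ ≈ 0.670

Equating present values: 32.90 = 27δ + 33δ².
That is, 33δ² + 27δ − 32.90 = 0, a quadratic in δ.
By the quadratic formula (taking the positive root), δ = (−27 + √5071.80) / 66 ≈ 0.670.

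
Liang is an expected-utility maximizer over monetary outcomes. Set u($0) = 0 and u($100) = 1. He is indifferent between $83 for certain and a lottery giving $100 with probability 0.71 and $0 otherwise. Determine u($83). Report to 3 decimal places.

u($83) equals the lottery's expected utility: 0.71·1 + 0.29·0 = 0.71.

0.710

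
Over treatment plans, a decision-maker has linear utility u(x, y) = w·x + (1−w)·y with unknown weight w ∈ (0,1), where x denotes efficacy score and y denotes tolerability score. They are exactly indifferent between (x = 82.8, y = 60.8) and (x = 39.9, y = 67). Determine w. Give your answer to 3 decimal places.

u(82.8,60.8) = u(39.9,67) means w·82.8 + (1−w)·60.8 = w·39.9 + (1−w)·67.
Rearranging, 42.9·w − 6.2·(1−w) = 0.
So w/(1−w) = 6.2/42.9 = 0.1445, giving w = 6.2/(42.9+6.2) = 0.126.

w = 0.126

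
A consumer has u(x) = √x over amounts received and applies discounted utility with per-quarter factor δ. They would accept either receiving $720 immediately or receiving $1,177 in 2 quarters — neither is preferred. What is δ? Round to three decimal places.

Equating discounted utilities: u(720) = δ^2·u(1177) ⇒ δ^2 = u(720)/u(1177).
Since u(x) = √x, δ^2 = √(720/1177) = 0.78213.
So δ = 0.78213^(1/2) ≈ 0.884.

δ ≈ 0.884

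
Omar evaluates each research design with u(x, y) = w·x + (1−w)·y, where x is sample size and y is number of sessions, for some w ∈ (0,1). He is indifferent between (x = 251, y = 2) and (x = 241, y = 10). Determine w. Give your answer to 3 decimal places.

Equating utilities: w·251 + (1−w)·2 = w·241 + (1−w)·10.
Collecting terms: w·10 = (1−w)·8.
So w/(1−w) = 8/10 = 0.8000, giving w = 8/(10+8) = 0.444.

w = 0.444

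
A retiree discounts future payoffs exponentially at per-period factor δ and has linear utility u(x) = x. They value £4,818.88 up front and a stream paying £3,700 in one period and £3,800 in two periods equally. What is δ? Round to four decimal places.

Present value of the stream is 3700·δ + 3800·δ². Indifference gives 3700δ + 3800δ² = 4818.88.
Rearranged: 3800δ² + 3700δ − 4818.88 = 0.
By the quadratic formula (taking the positive root), δ = (−3700 + √86936976.00) / 7600 ≈ 0.7400.

δ ≈ 0.7400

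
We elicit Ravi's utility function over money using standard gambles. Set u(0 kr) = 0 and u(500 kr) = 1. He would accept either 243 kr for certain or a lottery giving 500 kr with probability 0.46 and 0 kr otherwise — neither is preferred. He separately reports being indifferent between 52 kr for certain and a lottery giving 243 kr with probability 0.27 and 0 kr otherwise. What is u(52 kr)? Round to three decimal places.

0.124

First, u(243 kr) = 0.46·u(500 kr) + 0.54·u(0 kr) = 0.46.
Then u(52 kr) = 0.27·u(243 kr) + 0.73·u(0 kr) = 0.27·0.46 + 0.73·0.00 = 0.1242.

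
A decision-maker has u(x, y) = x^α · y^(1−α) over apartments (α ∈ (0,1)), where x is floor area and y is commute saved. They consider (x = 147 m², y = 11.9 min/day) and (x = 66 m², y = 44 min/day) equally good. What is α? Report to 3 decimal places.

Set the two utilities equal: 147^α·11.9^(1−α) = 66^α·44^(1−α).
Rearrange to (147/66)^α = (44/11.9)^(1−α) and take logs: α·0.800778 = (1−α)·1.307651.
So α/(1−α) = (1.307651)/(0.800778) = 1.632976, and α = 1.632976/2.632976 ≈ 0.620.

α ≈ 0.620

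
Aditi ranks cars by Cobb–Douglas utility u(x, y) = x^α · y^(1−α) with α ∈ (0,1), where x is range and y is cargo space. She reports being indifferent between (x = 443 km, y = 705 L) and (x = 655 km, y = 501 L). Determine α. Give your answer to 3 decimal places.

Set the two utilities equal: 443^α·705^(1−α) = 655^α·501^(1−α).
(443/655)^α = (501/705)^(1−α); take logs: α·ln(443/655) = (1−α)·ln(501/705), i.e. α·-0.391065 = (1−α)·-0.341592.
With A = -0.391065 and B = -0.341592: α·A = (1−α)·B, so α = B/(A+B) = -0.341592/-0.732657 ≈ 0.466.

α ≈ 0.466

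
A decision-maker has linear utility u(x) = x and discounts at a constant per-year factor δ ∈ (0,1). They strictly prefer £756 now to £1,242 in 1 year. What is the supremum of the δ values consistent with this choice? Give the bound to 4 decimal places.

Under u(x) = x this choice says 756 > δ·1242.
Dividing through by 1242 gives δ < 0.60870.

δ < 0.6087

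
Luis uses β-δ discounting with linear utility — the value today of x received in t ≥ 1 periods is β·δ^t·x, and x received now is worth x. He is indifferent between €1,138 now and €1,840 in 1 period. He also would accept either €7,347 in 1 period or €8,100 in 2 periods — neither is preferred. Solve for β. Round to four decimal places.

Both payoffs in the second observation are in the future, so β drops out: δ^1·7347 = δ^2·8100 ⇒ δ = 7347/8100 = 0.90704.
The first indifference: 1138 = β·δ·1840, so β = 1138/(δ·1840) = 1138/(0.90704·1840) ≈ 0.6819.

β ≈ 0.6819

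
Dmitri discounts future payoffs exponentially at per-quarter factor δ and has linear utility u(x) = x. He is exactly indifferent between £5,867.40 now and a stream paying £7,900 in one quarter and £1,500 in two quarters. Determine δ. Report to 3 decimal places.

δ ≈ 0.660

The stream is worth 7900δ + 1500δ² today, so 7900δ + 1500δ² = 5867.40.
That is, 1500δ² + 7900δ − 5867.40 = 0, a quadratic in δ.
δ = (−7900 + √(7900² + 4·1500·5867.40)) / (2·1500) = (−7900 + √97614400.00) / 3000 ≈ 0.660.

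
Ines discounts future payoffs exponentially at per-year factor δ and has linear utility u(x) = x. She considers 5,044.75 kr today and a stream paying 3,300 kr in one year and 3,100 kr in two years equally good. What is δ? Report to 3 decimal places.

Present value of the stream is 3300·δ + 3100·δ². Indifference gives 3300δ + 3100δ² = 5044.75.
Rearranged: 3100δ² + 3300δ − 5044.75 = 0.
By the quadratic formula (taking the positive root), δ = (−3300 + √73444900.00) / 6200 ≈ 0.850.

δ ≈ 0.850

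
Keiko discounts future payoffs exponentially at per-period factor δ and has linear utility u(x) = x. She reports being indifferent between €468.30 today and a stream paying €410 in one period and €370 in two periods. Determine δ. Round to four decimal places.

δ ≈ 0.7000

Present value of the stream is 410·δ + 370·δ². Indifference gives 410δ + 370δ² = 468.30.
That is, 370δ² + 410δ − 468.30 = 0, a quadratic in δ.
By the quadratic formula (taking the positive root), δ = (−410 + √861184.00) / 740 ≈ 0.7000.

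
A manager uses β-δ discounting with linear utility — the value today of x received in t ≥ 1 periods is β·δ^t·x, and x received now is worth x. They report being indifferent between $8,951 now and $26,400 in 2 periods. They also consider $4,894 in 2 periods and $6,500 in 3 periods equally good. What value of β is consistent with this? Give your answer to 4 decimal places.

From the later pair, β·δ^2·4894 = β·δ^3·6500; dividing through, δ = 4894/6500 = 0.75292.
Now use the now-vs-future pair: 8951 = β·δ^2·26400 gives β = 8951/(0.56689·26400) ≈ 0.5981.

β ≈ 0.5981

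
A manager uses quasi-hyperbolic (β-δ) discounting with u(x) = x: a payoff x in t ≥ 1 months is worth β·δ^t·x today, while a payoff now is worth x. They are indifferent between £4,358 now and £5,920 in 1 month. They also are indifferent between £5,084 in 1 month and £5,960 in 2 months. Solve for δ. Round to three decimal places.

δ ≈ 0.853

The second indifference involves only future payoffs, so β cancels: β·δ^1·5084 = β·δ^2·5960, giving δ = 5084/5960 = 0.85302.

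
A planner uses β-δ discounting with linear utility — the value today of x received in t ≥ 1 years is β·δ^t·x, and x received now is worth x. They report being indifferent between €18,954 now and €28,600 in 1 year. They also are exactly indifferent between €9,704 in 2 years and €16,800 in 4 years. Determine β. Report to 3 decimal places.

β ≈ 0.872

Both payoffs in the second observation are in the future, so β drops out: δ^2·9704 = δ^4·16800 ⇒ δ^2 = 9704/16800 = 0.57762, so δ = 0.76001.
The first indifference: 18954 = β·δ·28600, so β = 18954/(δ·28600) = 18954/(0.76001·28600) ≈ 0.872.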